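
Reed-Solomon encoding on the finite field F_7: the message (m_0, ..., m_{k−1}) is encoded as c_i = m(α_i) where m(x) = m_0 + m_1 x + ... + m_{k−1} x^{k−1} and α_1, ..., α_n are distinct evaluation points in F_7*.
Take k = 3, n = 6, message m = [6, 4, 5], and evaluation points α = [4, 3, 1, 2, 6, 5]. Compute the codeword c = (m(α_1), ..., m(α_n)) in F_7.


c = [4, 0, 1, 6, 0, 4]

Message polynomial: m(x) = 6 + 4·x + 5·x^2 (mod 7).
For each evaluation point α_i, compute m(α_i) mod 7:
  α_1 = 4: Horner steps 5 → 3 → 4, so m(4) = 4.
  α_2 = 3: Horner steps 5 → 5 → 0, so m(3) = 0.
  α_3 = 1: Horner steps 5 → 2 → 1, so m(1) = 1.
  α_4 = 2: Horner steps 5 → 0 → 6, so m(2) = 6.
  α_5 = 6: Horner steps 5 → 6 → 0, so m(6) = 0.
  α_6 = 5: Horner steps 5 → 1 → 4, so m(5) = 4.
Codeword c = [4, 0, 1, 6, 0, 4] ∈ F_7^6.


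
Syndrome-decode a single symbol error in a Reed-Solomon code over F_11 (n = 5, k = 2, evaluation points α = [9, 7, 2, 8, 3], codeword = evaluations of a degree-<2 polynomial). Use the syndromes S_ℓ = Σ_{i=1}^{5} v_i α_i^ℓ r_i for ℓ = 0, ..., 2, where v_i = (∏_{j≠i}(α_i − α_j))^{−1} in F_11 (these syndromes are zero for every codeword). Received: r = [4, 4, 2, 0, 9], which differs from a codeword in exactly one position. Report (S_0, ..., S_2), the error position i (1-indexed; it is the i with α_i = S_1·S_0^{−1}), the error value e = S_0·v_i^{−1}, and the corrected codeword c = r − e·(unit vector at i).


S = (9, 4, 3), error at position 1, error magnitude e = 8, c = [7, 4, 2, 0, 9].

Step 1: column multipliers v_i = (∏_{j≠i}(α_i − α_j))^{−1} mod 11.
  i = 1 (α = 9): (9−7)(9−2)(9−8)(9−3) = 2·7·1·6 = 84 ≡ 7, so v_1 = 7^{−1} = 8 (mod 11).
  i = 2 (α = 7): (7−9)(7−2)(7−8)(7−3) = (−2)·5·(−1)·4 = 40 ≡ 7, so v_2 = 7^{−1} = 8 (mod 11).
  i = 3 (α = 2): (2−9)(2−7)(2−8)(2−3) = (−7)·(−5)·(−6)·(−1) = 210 ≡ 1, so v_3 = 1^{−1} = 1 (mod 11).
  i = 4 (α = 8): (8−9)(8−7)(8−2)(8−3) = (−1)·1·6·5 = −30 ≡ 3, so v_4 = 3^{−1} = 4 (mod 11).
  i = 5 (α = 3): (3−9)(3−7)(3−2)(3−8) = (−6)·(−4)·1·(−5) = −120 ≡ 1, so v_5 = 1^{−1} = 1 (mod 11).
  v = [8, 8, 1, 4, 1].
Step 2: syndromes of r = [4, 4, 2, 0, 9] (all sums mod 11).
  S_0 = Σ v_i r_i = 8·4 + 8·4 + 1·2 + 4·0 + 1·9 = 75 ≡ 9.
  S_1 = Σ v_i α_i r_i = 8·9·4 + 8·7·4 + 1·2·2 + 4·8·0 + 1·3·9 = 543 ≡ 4.
  α_i^2 mod 11 = [4, 5, 4, 9, 9].
  S_2 = Σ v_i α_i^2 r_i = 8·4·4 + 8·5·4 + 1·4·2 + 4·9·0 + 1·9·9 = 377 ≡ 3.
  S = (9, 4, 3) ≠ 0, so r is not a codeword (an error is present).
Step 3: locate the error. For a single error e at position i, S_ℓ = v_i·e·α_i^ℓ, so α_err = S_1/S_0.
  S_0^{−1} = 9^{−1} = 5 (mod 11), so α_err = 4·5 = 20 ≡ 9 = α_1. Error position i = 1.
  Consistency check: S_2/S_1 = 3·3 = 9 ≡ 9 = α_err ✓ (single-error assumption holds).
Step 4: error magnitude e = S_0/v_1 = S_0·∏_{j≠1}(α_1 − α_j) = 9·7 = 63 ≡ 8 (mod 11).
Step 5: correct position 1: c_1 = r_1 − e = 4 − 8 ≡ 7 (mod 11). Hence c = [7, 4, 2, 0, 9].
  Check: interpolating c through the α_i gives m(x) = 10 + 7·x (degree < 2) with m(α_i) = c_i for every i, so c is indeed a codeword.


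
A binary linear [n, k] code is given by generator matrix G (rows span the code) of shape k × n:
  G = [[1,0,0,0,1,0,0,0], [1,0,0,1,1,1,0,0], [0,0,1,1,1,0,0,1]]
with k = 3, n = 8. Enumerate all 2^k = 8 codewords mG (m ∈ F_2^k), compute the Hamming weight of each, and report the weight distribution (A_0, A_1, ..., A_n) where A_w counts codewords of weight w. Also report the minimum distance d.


Weight distribution: A_0 = 1, A_2 = 2, A_4 = 5. Minimum distance d = 2.

Enumerate all 2^3 = 8 messages m ∈ F_2^3.
For each, compute codeword c = mG in F_2^8, then tally its weight.
  m = 000 → c = 00000000, weight = 0.
  m = 100 → c = 10001000, weight = 2.
  m = 010 → c = 10011100, weight = 4.
  m = 110 → c = 00010100, weight = 2.
  m = 001 → c = 00111001, weight = 4.
  m = 101 → c = 10110001, weight = 4.
  m = 011 → c = 10100101, weight = 4.
  m = 111 → c = 00101101, weight = 4.
Tally weights:
  weight 0: 1 codewords.
  weight 2: 2 codewords.
  weight 4: 5 codewords.
Minimum distance d = smallest w > 0 with A_w > 0 = 2.
Sanity: Σ A_w = 8 = 2^3 = 8 ✓.


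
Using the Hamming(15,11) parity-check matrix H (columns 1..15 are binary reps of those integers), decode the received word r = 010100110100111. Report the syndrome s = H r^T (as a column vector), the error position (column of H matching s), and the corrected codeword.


s = (1, 1, 1, 1)^T, error position = 15, corrected codeword c = 010100110100110

Compute s = H r^T mod 2 one row at a time:
  s_1 = 1 + 0 + 1 + 0 + 0 + 1 + 1 + 1 = 5 ≡ 1 (mod 2).
  s_2 = 1 + 0 + 0 + 1 + 0 + 1 + 1 + 1 = 5 ≡ 1 (mod 2).
  s_3 = 1 + 0 + 0 + 1 + 1 + 0 + 1 + 1 = 5 ≡ 1 (mod 2).
  s_4 = 0 + 0 + 0 + 1 + 0 + 0 + 1 + 1 = 3 ≡ 1 (mod 2).
s = (1, 1, 1, 1)^T — this equals column 15 of H (binary 1111), so error is at position 15.
Correct: flip bit 15 of r = 010100110100111 to get c = 010100110100110.


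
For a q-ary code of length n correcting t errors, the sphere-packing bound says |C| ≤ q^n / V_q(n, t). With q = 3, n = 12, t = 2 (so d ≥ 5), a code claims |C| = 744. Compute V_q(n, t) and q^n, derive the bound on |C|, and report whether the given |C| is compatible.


V_q(n, t) = 289, q^n = 531441, Hamming bound = 1838, |C| = 744 ≤ bound (satisfied).

Step 1: Compute V_q(n, t) = Σ_{j=0}^2 C(n, j) (q−1)^j.
  j = 0: C(12,0)·(2)^0 = 1·1 = 1.
  j = 1: C(12,1)·(2)^1 = 12·2 = 24.
  j = 2: C(12,2)·(2)^2 = 66·4 = 264.
  V_q(n, t) = 1 + 24 + 264 = 289.
Step 2: q^n = 3^12 = 531441.
Step 3: Hamming bound ⌊q^n / V_q(n,t)⌋ = ⌊531441/289⌋ = 1838.
Step 4: Compare |C| = 744 to 1838: satisfied.
The claimed |C| lies below the Hamming bound.


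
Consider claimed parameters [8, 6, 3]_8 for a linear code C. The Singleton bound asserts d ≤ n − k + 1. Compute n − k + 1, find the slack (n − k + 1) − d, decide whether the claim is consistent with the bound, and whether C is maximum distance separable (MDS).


Singleton RHS = n − k + 1 = 3, slack = 0, bound satisfied, MDS.

Singleton bound: d ≤ n − k + 1.
Here n = 8, k = 6, so n − k + 1 = 3.
Given d = 3, check d ≤ 3: YES.
Slack = (n − k + 1) − d = 0.
The code is MDS (slack = 0).
Description: the claimed parameters are [8, 6, 3]_8; such a code would be MDS (meets Singleton bound).


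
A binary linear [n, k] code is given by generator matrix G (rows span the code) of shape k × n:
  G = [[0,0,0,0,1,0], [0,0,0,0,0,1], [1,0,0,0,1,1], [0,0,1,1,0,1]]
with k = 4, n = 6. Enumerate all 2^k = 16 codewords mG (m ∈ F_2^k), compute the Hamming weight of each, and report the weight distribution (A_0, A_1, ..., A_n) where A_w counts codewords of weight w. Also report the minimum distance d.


Weight distribution: A_0 = 1, A_1 = 3, A_2 = 4, A_3 = 4, A_4 = 3, A_5 = 1. Minimum distance d = 1.

Enumerate all 2^4 = 16 messages m ∈ F_2^4.
For each, compute codeword c = mG in F_2^6, then tally its weight.
  m = 0000 → c = 000000, weight = 0.
  m = 1000 → c = 000010, weight = 1.
  m = 0100 → c = 000001, weight = 1.
  m = 1100 → c = 000011, weight = 2.
  m = 0010 → c = 100011, weight = 3.
  m = 1010 → c = 100001, weight = 2.
  m = 0110 → c = 100010, weight = 2.
  m = 1110 → c = 100000, weight = 1.
  m = 0001 → c = 001101, weight = 3.
  m = 1001 → c = 001111, weight = 4.
  m = 0101 → c = 001100, weight = 2.
  m = 1101 → c = 001110, weight = 3.
  m = 0011 → c = 101110, weight = 4.
  m = 1011 → c = 101100, weight = 3.
  m = 0111 → c = 101111, weight = 5.
  m = 1111 → c = 101101, weight = 4.
Tally weights:
  weight 0: 1 codewords.
  weight 1: 3 codewords.
  weight 2: 4 codewords.
  weight 3: 4 codewords.
  weight 4: 3 codewords.
  weight 5: 1 codewords.
Minimum distance d = smallest w > 0 with A_w > 0 = 1.
Sanity: Σ A_w = 16 = 2^4 = 16 ✓.


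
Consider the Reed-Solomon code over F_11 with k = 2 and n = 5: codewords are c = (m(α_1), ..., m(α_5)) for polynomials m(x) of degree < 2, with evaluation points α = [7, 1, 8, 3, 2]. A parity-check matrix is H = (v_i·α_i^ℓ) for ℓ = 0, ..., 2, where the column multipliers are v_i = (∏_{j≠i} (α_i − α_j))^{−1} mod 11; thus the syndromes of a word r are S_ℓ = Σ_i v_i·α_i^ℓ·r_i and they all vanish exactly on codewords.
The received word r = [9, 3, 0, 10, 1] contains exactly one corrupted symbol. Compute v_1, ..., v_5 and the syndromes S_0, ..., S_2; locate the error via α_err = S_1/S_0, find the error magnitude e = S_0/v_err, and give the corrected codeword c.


S = (7, 5, 2), error at position 1, error magnitude e = 7, c = [2, 3, 0, 10, 1].

Step 1: column multipliers v_i = (∏_{j≠i}(α_i − α_j))^{−1} mod 11.
  i = 1 (α = 7): (7−1)(7−8)(7−3)(7−2) = 6·(−1)·4·5 = −120 ≡ 1, so v_1 = 1^{−1} = 1 (mod 11).
  i = 2 (α = 1): (1−7)(1−8)(1−3)(1−2) = (−6)·(−7)·(−2)·(−1) = 84 ≡ 7, so v_2 = 7^{−1} = 8 (mod 11).
  i = 3 (α = 8): (8−7)(8−1)(8−3)(8−2) = 1·7·5·6 = 210 ≡ 1, so v_3 = 1^{−1} = 1 (mod 11).
  i = 4 (α = 3): (3−7)(3−1)(3−8)(3−2) = (−4)·2·(−5)·1 = 40 ≡ 7, so v_4 = 7^{−1} = 8 (mod 11).
  i = 5 (α = 2): (2−7)(2−1)(2−8)(2−3) = (−5)·1·(−6)·(−1) = −30 ≡ 3, so v_5 = 3^{−1} = 4 (mod 11).
  v = [1, 8, 1, 8, 4].
Step 2: syndromes of r = [9, 3, 0, 10, 1] (all sums mod 11).
  S_0 = Σ v_i r_i = 1·9 + 8·3 + 1·0 + 8·10 + 4·1 = 117 ≡ 7.
  S_1 = Σ v_i α_i r_i = 1·7·9 + 8·1·3 + 1·8·0 + 8·3·10 + 4·2·1 = 335 ≡ 5.
  α_i^2 mod 11 = [5, 1, 9, 9, 4].
  S_2 = Σ v_i α_i^2 r_i = 1·5·9 + 8·1·3 + 1·9·0 + 8·9·10 + 4·4·1 = 805 ≡ 2.
  S = (7, 5, 2) ≠ 0, so r is not a codeword (an error is present).
Step 3: locate the error. For a single error e at position i, S_ℓ = v_i·e·α_i^ℓ, so α_err = S_1/S_0.
  S_0^{−1} = 7^{−1} = 8 (mod 11), so α_err = 5·8 = 40 ≡ 7 = α_1. Error position i = 1.
  Consistency check: S_2/S_1 = 2·9 = 18 ≡ 7 = α_err ✓ (single-error assumption holds).
Step 4: error magnitude e = S_0/v_1 = S_0·∏_{j≠1}(α_1 − α_j) = 7·1 = 7 ≡ 7 (mod 11).
Step 5: correct position 1: c_1 = r_1 − e = 9 − 7 ≡ 2 (mod 11). Hence c = [2, 3, 0, 10, 1].
  Check: interpolating c through the α_i gives m(x) = 5 + 9·x (degree < 2) with m(α_i) = c_i for every i, so c is indeed a codeword.


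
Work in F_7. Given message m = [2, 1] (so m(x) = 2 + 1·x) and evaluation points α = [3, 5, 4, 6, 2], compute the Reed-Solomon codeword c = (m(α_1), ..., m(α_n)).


c = [5, 0, 6, 1, 4]

Message polynomial: m(x) = 2 + 1·x (mod 7).
For each evaluation point α_i, compute m(α_i) mod 7:
  α_1 = 3: Horner steps 1 → 5, so m(3) = 5.
  α_2 = 5: Horner steps 1 → 0, so m(5) = 0.
  α_3 = 4: Horner steps 1 → 6, so m(4) = 6.
  α_4 = 6: Horner steps 1 → 1, so m(6) = 1.
  α_5 = 2: Horner steps 1 → 4, so m(2) = 4.
Codeword c = [5, 0, 6, 1, 4] ∈ F_7^5.


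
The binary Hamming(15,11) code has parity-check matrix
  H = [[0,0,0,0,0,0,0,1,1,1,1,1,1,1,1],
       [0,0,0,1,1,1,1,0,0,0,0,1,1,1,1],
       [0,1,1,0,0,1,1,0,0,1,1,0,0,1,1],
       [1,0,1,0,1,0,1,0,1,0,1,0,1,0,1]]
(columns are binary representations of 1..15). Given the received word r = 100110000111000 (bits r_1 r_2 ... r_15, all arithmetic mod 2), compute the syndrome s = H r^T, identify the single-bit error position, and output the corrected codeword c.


s = (1, 1, 0, 1)^T, error position = 13, corrected codeword c = 100110000111100

Compute s = H r^T mod 2 one row at a time:
  s_1 = 0 + 0 + 1 + 1 + 1 + 0 + 0 + 0 = 3 ≡ 1 (mod 2).
  s_2 = 1 + 1 + 0 + 0 + 1 + 0 + 0 + 0 = 3 ≡ 1 (mod 2).
  s_3 = 0 + 0 + 0 + 0 + 1 + 1 + 0 + 0 = 2 ≡ 0 (mod 2).
  s_4 = 1 + 0 + 1 + 0 + 0 + 1 + 0 + 0 = 3 ≡ 1 (mod 2).
s = (1, 1, 0, 1)^T — this equals column 13 of H (binary 1101), so error is at position 13.
Correct: flip bit 13 of r = 100110000111000 to get c = 100110000111100.


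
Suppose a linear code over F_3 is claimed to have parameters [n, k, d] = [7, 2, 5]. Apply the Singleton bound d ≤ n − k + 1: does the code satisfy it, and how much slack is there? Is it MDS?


Singleton RHS = n − k + 1 = 6, slack = 1, bound satisfied, not MDS.

Singleton bound: d ≤ n − k + 1.
Here n = 7, k = 2, so n − k + 1 = 6.
Given d = 5, check d ≤ 6: YES.
Slack = (n − k + 1) − d = 1.
The code is NOT MDS (slack = 1 > 0).
Description: the claimed parameters are [7, 2, 5]_3; such a code would be non-MDS.


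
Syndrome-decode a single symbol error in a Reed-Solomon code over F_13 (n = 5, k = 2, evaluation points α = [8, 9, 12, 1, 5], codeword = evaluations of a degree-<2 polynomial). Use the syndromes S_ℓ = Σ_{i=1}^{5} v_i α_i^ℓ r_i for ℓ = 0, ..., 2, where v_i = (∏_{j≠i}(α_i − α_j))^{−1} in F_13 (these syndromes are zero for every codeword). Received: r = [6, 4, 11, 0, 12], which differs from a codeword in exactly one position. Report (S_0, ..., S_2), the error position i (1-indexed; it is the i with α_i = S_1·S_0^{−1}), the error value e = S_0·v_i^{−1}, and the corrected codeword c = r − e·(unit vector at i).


S = (12, 12, 12), error at position 4, error magnitude e = 6, c = [6, 4, 11, 7, 12].

Step 1: column multipliers v_i = (∏_{j≠i}(α_i − α_j))^{−1} mod 13.
  i = 1 (α = 8): (8−9)(8−12)(8−1)(8−5) = (−1)·(−4)·7·3 = 84 ≡ 6, so v_1 = 6^{−1} = 11 (mod 13).
  i = 2 (α = 9): (9−8)(9−12)(9−1)(9−5) = 1·(−3)·8·4 = −96 ≡ 8, so v_2 = 8^{−1} = 5 (mod 13).
  i = 3 (α = 12): (12−8)(12−9)(12−1)(12−5) = 4·3·11·7 = 924 ≡ 1, so v_3 = 1^{−1} = 1 (mod 13).
  i = 4 (α = 1): (1−8)(1−9)(1−12)(1−5) = (−7)·(−8)·(−11)·(−4) = 2464 ≡ 7, so v_4 = 7^{−1} = 2 (mod 13).
  i = 5 (α = 5): (5−8)(5−9)(5−12)(5−1) = (−3)·(−4)·(−7)·4 = −336 ≡ 2, so v_5 = 2^{−1} = 7 (mod 13).
  v = [11, 5, 1, 2, 7].
Step 2: syndromes of r = [6, 4, 11, 0, 12] (all sums mod 13).
  S_0 = Σ v_i r_i = 11·6 + 5·4 + 1·11 + 2·0 + 7·12 = 181 ≡ 12.
  S_1 = Σ v_i α_i r_i = 11·8·6 + 5·9·4 + 1·12·11 + 2·1·0 + 7·5·12 = 1260 ≡ 12.
  α_i^2 mod 13 = [12, 3, 1, 1, 12].
  S_2 = Σ v_i α_i^2 r_i = 11·12·6 + 5·3·4 + 1·1·11 + 2·1·0 + 7·12·12 = 1871 ≡ 12.
  S = (12, 12, 12) ≠ 0, so r is not a codeword (an error is present).
Step 3: locate the error. For a single error e at position i, S_ℓ = v_i·e·α_i^ℓ, so α_err = S_1/S_0.
  S_0^{−1} = 12^{−1} = 12 (mod 13), so α_err = 12·12 = 144 ≡ 1 = α_4. Error position i = 4.
  Consistency check: S_2/S_1 = 12·12 = 144 ≡ 1 = α_err ✓ (single-error assumption holds).
Step 4: error magnitude e = S_0/v_4 = S_0·∏_{j≠4}(α_4 − α_j) = 12·7 = 84 ≡ 6 (mod 13).
Step 5: correct position 4: c_4 = r_4 − e = 0 − 6 ≡ 7 (mod 13). Hence c = [6, 4, 11, 7, 12].
  Check: interpolating c through the α_i gives m(x) = 9 + 11·x (degree < 2) with m(α_i) = c_i for every i, so c is indeed a codeword.


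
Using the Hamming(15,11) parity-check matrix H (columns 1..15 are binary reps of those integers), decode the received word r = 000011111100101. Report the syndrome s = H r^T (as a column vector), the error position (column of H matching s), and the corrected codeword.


s = (1, 1, 0, 1)^T, error position = 13, corrected codeword c = 000011111100001

Compute s = H r^T mod 2 one row at a time:
  s_1 = 1 + 1 + 1 + 0 + 0 + 1 + 0 + 1 = 5 ≡ 1 (mod 2).
  s_2 = 0 + 1 + 1 + 1 + 0 + 1 + 0 + 1 = 5 ≡ 1 (mod 2).
  s_3 = 0 + 0 + 1 + 1 + 1 + 0 + 0 + 1 = 4 ≡ 0 (mod 2).
  s_4 = 0 + 0 + 1 + 1 + 1 + 0 + 1 + 1 = 5 ≡ 1 (mod 2).
s = (1, 1, 0, 1)^T — this equals column 13 of H (binary 1101), so error is at position 13.
Correct: flip bit 13 of r = 000011111100101 to get c = 000011111100001.


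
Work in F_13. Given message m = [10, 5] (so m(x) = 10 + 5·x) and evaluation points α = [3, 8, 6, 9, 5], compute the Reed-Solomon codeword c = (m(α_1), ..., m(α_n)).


c = [12, 11, 1, 3, 9]

Message polynomial: m(x) = 10 + 5·x (mod 13).
For each evaluation point α_i, compute m(α_i) mod 13:
  α_1 = 3: Horner steps 5 → 12, so m(3) = 12.
  α_2 = 8: Horner steps 5 → 11, so m(8) = 11.
  α_3 = 6: Horner steps 5 → 1, so m(6) = 1.
  α_4 = 9: Horner steps 5 → 3, so m(9) = 3.
  α_5 = 5: Horner steps 5 → 9, so m(5) = 9.
Codeword c = [12, 11, 1, 3, 9] ∈ F_13^5.


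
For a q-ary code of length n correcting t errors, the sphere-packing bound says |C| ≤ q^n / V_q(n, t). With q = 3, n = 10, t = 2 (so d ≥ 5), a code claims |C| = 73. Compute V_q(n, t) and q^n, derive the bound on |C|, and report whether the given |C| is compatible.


V_q(n, t) = 201, q^n = 59049, Hamming bound = 293, |C| = 73 ≤ bound (satisfied).

Step 1: Compute V_q(n, t) = Σ_{j=0}^2 C(n, j) (q−1)^j.
  j = 0: C(10,0)·(2)^0 = 1·1 = 1.
  j = 1: C(10,1)·(2)^1 = 10·2 = 20.
  j = 2: C(10,2)·(2)^2 = 45·4 = 180.
  V_q(n, t) = 1 + 20 + 180 = 201.
Step 2: q^n = 3^10 = 59049.
Step 3: Hamming bound ⌊q^n / V_q(n,t)⌋ = ⌊59049/201⌋ = 293.
Step 4: Compare |C| = 73 to 293: satisfied.
The claimed |C| lies below the Hamming bound.


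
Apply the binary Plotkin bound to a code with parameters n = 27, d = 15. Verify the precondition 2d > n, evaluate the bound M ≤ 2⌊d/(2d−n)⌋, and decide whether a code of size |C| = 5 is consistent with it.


Plotkin bound M ≤ 10; given |C| = 5 ≤ bound (satisfied).

Check applicability: 2d = 30, n = 27.
2d − n = 3 > 0, so Plotkin applies.
Compute d/(2d−n) = 15/3 ≈ 5.0000.
⌊d/(2d−n)⌋ = 5.
Plotkin bound: M ≤ 2·5 = 10.
Given |C| = 5, check: satisfied.
This |C| is below the Plotkin bound.


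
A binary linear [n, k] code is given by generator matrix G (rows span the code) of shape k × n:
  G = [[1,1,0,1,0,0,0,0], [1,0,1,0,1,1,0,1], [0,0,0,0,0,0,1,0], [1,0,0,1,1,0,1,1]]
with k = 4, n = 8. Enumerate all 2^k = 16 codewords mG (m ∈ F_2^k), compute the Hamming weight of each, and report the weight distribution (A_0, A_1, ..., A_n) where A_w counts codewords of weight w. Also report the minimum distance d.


Weight distribution: A_0 = 1, A_1 = 1, A_3 = 3, A_4 = 5, A_5 = 3, A_6 = 2, A_7 = 1. Minimum distance d = 1.

Enumerate all 2^4 = 16 messages m ∈ F_2^4.
For each, compute codeword c = mG in F_2^8, then tally its weight.
  m = 0000 → c = 00000000, weight = 0.
  m = 1000 → c = 11010000, weight = 3.
  m = 0100 → c = 10101101, weight = 5.
  m = 1100 → c = 01111101, weight = 6.
  m = 0010 → c = 00000010, weight = 1.
  m = 1010 → c = 11010010, weight = 4.
  m = 0110 → c = 10101111, weight = 6.
  m = 1110 → c = 01111111, weight = 7.
  m = 0001 → c = 10011011, weight = 5.
  m = 1001 → c = 01001011, weight = 4.
  m = 0101 → c = 00110110, weight = 4.
  m = 1101 → c = 11100110, weight = 5.
  m = 0011 → c = 10011001, weight = 4.
  m = 1011 → c = 01001001, weight = 3.
  m = 0111 → c = 00110100, weight = 3.
  m = 1111 → c = 11100100, weight = 4.
Tally weights:
  weight 0: 1 codewords.
  weight 1: 1 codewords.
  weight 3: 3 codewords.
  weight 4: 5 codewords.
  weight 5: 3 codewords.
  weight 6: 2 codewords.
  weight 7: 1 codewords.
Minimum distance d = smallest w > 0 with A_w > 0 = 1.
Sanity: Σ A_w = 16 = 2^4 = 16 ✓.


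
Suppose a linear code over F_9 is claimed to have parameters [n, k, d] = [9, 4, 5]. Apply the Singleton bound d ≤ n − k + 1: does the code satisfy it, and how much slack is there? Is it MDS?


Singleton RHS = n − k + 1 = 6, slack = 1, bound satisfied, not MDS.

Singleton bound: d ≤ n − k + 1.
Here n = 9, k = 4, so n − k + 1 = 6.
Given d = 5, check d ≤ 6: YES.
Slack = (n − k + 1) − d = 1.
The code is NOT MDS (slack = 1 > 0).
Description: the claimed parameters are [9, 4, 5]_9; such a code would be non-MDS.


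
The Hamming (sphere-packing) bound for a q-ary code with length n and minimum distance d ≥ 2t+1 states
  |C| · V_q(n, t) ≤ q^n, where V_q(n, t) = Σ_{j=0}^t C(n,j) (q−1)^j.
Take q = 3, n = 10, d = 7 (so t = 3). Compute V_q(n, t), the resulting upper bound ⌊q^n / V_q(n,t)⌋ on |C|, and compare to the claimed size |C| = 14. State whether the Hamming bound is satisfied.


V_q(n, t) = 1161, q^n = 59049, Hamming bound = 50, |C| = 14 ≤ bound (satisfied).

Step 1: Compute V_q(n, t) = Σ_{j=0}^3 C(n, j) (q−1)^j.
  j = 0: C(10,0)·(2)^0 = 1·1 = 1.
  j = 1: C(10,1)·(2)^1 = 10·2 = 20.
  j = 2: C(10,2)·(2)^2 = 45·4 = 180.
  j = 3: C(10,3)·(2)^3 = 120·8 = 960.
  V_q(n, t) = 1 + 20 + 180 + 960 = 1161.
Step 2: q^n = 3^10 = 59049.
Step 3: Hamming bound ⌊q^n / V_q(n,t)⌋ = ⌊59049/1161⌋ = 50.
Step 4: Compare |C| = 14 to 50: satisfied.
The claimed |C| lies below the Hamming bound.


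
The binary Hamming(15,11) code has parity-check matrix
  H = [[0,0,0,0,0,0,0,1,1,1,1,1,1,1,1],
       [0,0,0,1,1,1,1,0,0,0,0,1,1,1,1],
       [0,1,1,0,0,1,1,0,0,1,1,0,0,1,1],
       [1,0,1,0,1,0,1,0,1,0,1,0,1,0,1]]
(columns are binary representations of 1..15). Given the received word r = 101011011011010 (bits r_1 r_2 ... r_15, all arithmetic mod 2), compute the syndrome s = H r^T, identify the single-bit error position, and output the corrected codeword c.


s = (1, 0, 0, 1)^T, error position = 9, corrected codeword c = 101011010011010

Compute s = H r^T mod 2 one row at a time:
  s_1 = 1 + 1 + 0 + 1 + 1 + 0 + 1 + 0 = 5 ≡ 1 (mod 2).
  s_2 = 0 + 1 + 1 + 0 + 1 + 0 + 1 + 0 = 4 ≡ 0 (mod 2).
  s_3 = 0 + 1 + 1 + 0 + 0 + 1 + 1 + 0 = 4 ≡ 0 (mod 2).
  s_4 = 1 + 1 + 1 + 0 + 1 + 1 + 0 + 0 = 5 ≡ 1 (mod 2).
s = (1, 0, 0, 1)^T — this equals column 9 of H (binary 1001), so error is at position 9.
Correct: flip bit 9 of r = 101011011011010 to get c = 101011010011010.


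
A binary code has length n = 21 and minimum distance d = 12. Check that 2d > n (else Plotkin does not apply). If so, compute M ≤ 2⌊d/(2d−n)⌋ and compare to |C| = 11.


Plotkin bound M ≤ 8; given |C| = 11 > bound (violated).

Check applicability: 2d = 24, n = 21.
2d − n = 3 > 0, so Plotkin applies.
Compute d/(2d−n) = 12/3 ≈ 4.0000.
⌊d/(2d−n)⌋ = 4.
Plotkin bound: M ≤ 2·4 = 8.
Given |C| = 11, check: VIOLATED.
This |C| is above the Plotkin bound, so no binary code with n = 21, d = 12 and 11 codewords exists.


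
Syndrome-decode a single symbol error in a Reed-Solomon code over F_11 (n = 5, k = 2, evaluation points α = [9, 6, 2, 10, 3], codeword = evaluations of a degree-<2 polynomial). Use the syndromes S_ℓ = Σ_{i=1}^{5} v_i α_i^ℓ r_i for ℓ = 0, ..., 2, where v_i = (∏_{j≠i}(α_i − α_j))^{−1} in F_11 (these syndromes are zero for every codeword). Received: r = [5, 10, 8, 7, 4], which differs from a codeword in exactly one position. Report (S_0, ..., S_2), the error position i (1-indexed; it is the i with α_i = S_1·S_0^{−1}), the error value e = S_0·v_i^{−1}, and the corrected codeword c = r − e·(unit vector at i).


S = (7, 3, 6), error at position 3, error magnitude e = 6, c = [5, 10, 2, 7, 4].

Step 1: column multipliers v_i = (∏_{j≠i}(α_i − α_j))^{−1} mod 11.
  i = 1 (α = 9): (9−6)(9−2)(9−10)(9−3) = 3·7·(−1)·6 = −126 ≡ 6, so v_1 = 6^{−1} = 2 (mod 11).
  i = 2 (α = 6): (6−9)(6−2)(6−10)(6−3) = (−3)·4·(−4)·3 = 144 ≡ 1, so v_2 = 1^{−1} = 1 (mod 11).
  i = 3 (α = 2): (2−9)(2−6)(2−10)(2−3) = (−7)·(−4)·(−8)·(−1) = 224 ≡ 4, so v_3 = 4^{−1} = 3 (mod 11).
  i = 4 (α = 10): (10−9)(10−6)(10−2)(10−3) = 1·4·8·7 = 224 ≡ 4, so v_4 = 4^{−1} = 3 (mod 11).
  i = 5 (α = 3): (3−9)(3−6)(3−2)(3−10) = (−6)·(−3)·1·(−7) = −126 ≡ 6, so v_5 = 6^{−1} = 2 (mod 11).
  v = [2, 1, 3, 3, 2].
Step 2: syndromes of r = [5, 10, 8, 7, 4] (all sums mod 11).
  S_0 = Σ v_i r_i = 2·5 + 1·10 + 3·8 + 3·7 + 2·4 = 73 ≡ 7.
  S_1 = Σ v_i α_i r_i = 2·9·5 + 1·6·10 + 3·2·8 + 3·10·7 + 2·3·4 = 432 ≡ 3.
  α_i^2 mod 11 = [4, 3, 4, 1, 9].
  S_2 = Σ v_i α_i^2 r_i = 2·4·5 + 1·3·10 + 3·4·8 + 3·1·7 + 2·9·4 = 259 ≡ 6.
  S = (7, 3, 6) ≠ 0, so r is not a codeword (an error is present).
Step 3: locate the error. For a single error e at position i, S_ℓ = v_i·e·α_i^ℓ, so α_err = S_1/S_0.
  S_0^{−1} = 7^{−1} = 8 (mod 11), so α_err = 3·8 = 24 ≡ 2 = α_3. Error position i = 3.
  Consistency check: S_2/S_1 = 6·4 = 24 ≡ 2 = α_err ✓ (single-error assumption holds).
Step 4: error magnitude e = S_0/v_3 = S_0·∏_{j≠3}(α_3 − α_j) = 7·4 = 28 ≡ 6 (mod 11).
Step 5: correct position 3: c_3 = r_3 − e = 8 − 6 ≡ 2 (mod 11). Hence c = [5, 10, 2, 7, 4].
  Check: interpolating c through the α_i gives m(x) = 9 + 2·x (degree < 2) with m(α_i) = c_i for every i, so c is indeed a codeword.


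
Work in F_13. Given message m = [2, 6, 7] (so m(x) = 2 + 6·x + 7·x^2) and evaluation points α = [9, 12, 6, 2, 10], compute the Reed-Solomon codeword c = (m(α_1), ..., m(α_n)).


c = [12, 3, 4, 3, 8]

Message polynomial: m(x) = 2 + 6·x + 7·x^2 (mod 13).
For each evaluation point α_i, compute m(α_i) mod 13:
  α_1 = 9: Horner steps 7 → 4 → 12, so m(9) = 12.
  α_2 = 12: Horner steps 7 → 12 → 3, so m(12) = 3.
  α_3 = 6: Horner steps 7 → 9 → 4, so m(6) = 4.
  α_4 = 2: Horner steps 7 → 7 → 3, so m(2) = 3.
  α_5 = 10: Horner steps 7 → 11 → 8, so m(10) = 8.
Codeword c = [12, 3, 4, 3, 8] ∈ F_13^5.


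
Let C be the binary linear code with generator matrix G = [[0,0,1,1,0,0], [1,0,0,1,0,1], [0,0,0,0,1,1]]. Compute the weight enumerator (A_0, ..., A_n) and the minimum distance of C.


Weight distribution: A_0 = 1, A_2 = 2, A_3 = 4, A_4 = 1. Minimum distance d = 2.

Enumerate all 2^3 = 8 messages m ∈ F_2^3.
For each, compute codeword c = mG in F_2^6, then tally its weight.
  m = 000 → c = 000000, weight = 0.
  m = 100 → c = 001100, weight = 2.
  m = 010 → c = 100101, weight = 3.
  m = 110 → c = 101001, weight = 3.
  m = 001 → c = 000011, weight = 2.
  m = 101 → c = 001111, weight = 4.
  m = 011 → c = 100110, weight = 3.
  m = 111 → c = 101010, weight = 3.
Tally weights:
  weight 0: 1 codewords.
  weight 2: 2 codewords.
  weight 3: 4 codewords.
  weight 4: 1 codewords.
Minimum distance d = smallest w > 0 with A_w > 0 = 2.
Sanity: Σ A_w = 8 = 2^3 = 8 ✓.


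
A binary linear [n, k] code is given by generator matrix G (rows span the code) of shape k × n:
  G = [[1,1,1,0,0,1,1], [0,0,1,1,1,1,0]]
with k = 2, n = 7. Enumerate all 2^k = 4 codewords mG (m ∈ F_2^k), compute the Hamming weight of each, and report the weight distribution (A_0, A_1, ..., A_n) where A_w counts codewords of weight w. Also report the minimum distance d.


Weight distribution: A_0 = 1, A_4 = 1, A_5 = 2. Minimum distance d = 4.

Enumerate all 2^2 = 4 messages m ∈ F_2^2.
For each, compute codeword c = mG in F_2^7, then tally its weight.
  m = 00 → c = 0000000, weight = 0.
  m = 10 → c = 1110011, weight = 5.
  m = 01 → c = 0011110, weight = 4.
  m = 11 → c = 1101101, weight = 5.
Tally weights:
  weight 0: 1 codewords.
  weight 4: 1 codewords.
  weight 5: 2 codewords.
Minimum distance d = smallest w > 0 with A_w > 0 = 4.
Sanity: Σ A_w = 4 = 2^2 = 4 ✓.


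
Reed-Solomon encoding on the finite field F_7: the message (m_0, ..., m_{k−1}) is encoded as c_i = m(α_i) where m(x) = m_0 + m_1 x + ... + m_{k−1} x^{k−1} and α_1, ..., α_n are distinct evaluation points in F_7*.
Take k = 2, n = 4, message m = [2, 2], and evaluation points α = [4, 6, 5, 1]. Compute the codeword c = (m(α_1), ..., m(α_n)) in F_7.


c = [3, 0, 5, 4]

Message polynomial: m(x) = 2 + 2·x (mod 7).
For each evaluation point α_i, compute m(α_i) mod 7:
  α_1 = 4: Horner steps 2 → 3, so m(4) = 3.
  α_2 = 6: Horner steps 2 → 0, so m(6) = 0.
  α_3 = 5: Horner steps 2 → 5, so m(5) = 5.
  α_4 = 1: Horner steps 2 → 4, so m(1) = 4.
Codeword c = [3, 0, 5, 4] ∈ F_7^4.


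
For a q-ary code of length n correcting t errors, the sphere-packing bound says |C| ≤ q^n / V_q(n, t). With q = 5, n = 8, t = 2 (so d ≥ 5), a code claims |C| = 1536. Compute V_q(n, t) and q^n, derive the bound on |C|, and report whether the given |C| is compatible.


V_q(n, t) = 481, q^n = 390625, Hamming bound = 812, |C| = 1536 > bound (violated).

Step 1: Compute V_q(n, t) = Σ_{j=0}^2 C(n, j) (q−1)^j.
  j = 0: C(8,0)·(4)^0 = 1·1 = 1.
  j = 1: C(8,1)·(4)^1 = 8·4 = 32.
  j = 2: C(8,2)·(4)^2 = 28·16 = 448.
  V_q(n, t) = 1 + 32 + 448 = 481.
Step 2: q^n = 5^8 = 390625.
Step 3: Hamming bound ⌊q^n / V_q(n,t)⌋ = ⌊390625/481⌋ = 812.
Step 4: Compare |C| = 1536 to 812: violated.
The claimed |C| lies above the Hamming bound, so no 5-ary code of length 8 with d ≥ 5 can have 1536 codewords.


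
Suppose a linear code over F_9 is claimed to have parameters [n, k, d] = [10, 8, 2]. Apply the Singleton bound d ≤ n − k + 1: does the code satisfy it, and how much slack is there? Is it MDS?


Singleton RHS = n − k + 1 = 3, slack = 1, bound satisfied, not MDS.

Singleton bound: d ≤ n − k + 1.
Here n = 10, k = 8, so n − k + 1 = 3.
Given d = 2, check d ≤ 3: YES.
Slack = (n − k + 1) − d = 1.
The code is NOT MDS (slack = 1 > 0).
Description: the claimed parameters are [10, 8, 2]_9; such a code would be non-MDS.


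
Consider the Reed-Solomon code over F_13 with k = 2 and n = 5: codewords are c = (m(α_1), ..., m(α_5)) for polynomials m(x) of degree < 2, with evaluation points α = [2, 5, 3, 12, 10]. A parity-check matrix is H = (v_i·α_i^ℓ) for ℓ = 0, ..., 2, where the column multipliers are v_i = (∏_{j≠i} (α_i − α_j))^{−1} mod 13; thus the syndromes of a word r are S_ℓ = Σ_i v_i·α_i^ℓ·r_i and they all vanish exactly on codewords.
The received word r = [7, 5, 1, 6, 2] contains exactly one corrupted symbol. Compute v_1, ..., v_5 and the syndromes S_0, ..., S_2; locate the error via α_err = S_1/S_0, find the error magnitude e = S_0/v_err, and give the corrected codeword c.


S = (10, 7, 1), error at position 1, error magnitude e = 8, c = [12, 5, 1, 6, 2].

Step 1: column multipliers v_i = (∏_{j≠i}(α_i − α_j))^{−1} mod 13.
  i = 1 (α = 2): (2−5)(2−3)(2−12)(2−10) = (−3)·(−1)·(−10)·(−8) = 240 ≡ 6, so v_1 = 6^{−1} = 11 (mod 13).
  i = 2 (α = 5): (5−2)(5−3)(5−12)(5−10) = 3·2·(−7)·(−5) = 210 ≡ 2, so v_2 = 2^{−1} = 7 (mod 13).
  i = 3 (α = 3): (3−2)(3−5)(3−12)(3−10) = 1·(−2)·(−9)·(−7) = −126 ≡ 4, so v_3 = 4^{−1} = 10 (mod 13).
  i = 4 (α = 12): (12−2)(12−5)(12−3)(12−10) = 10·7·9·2 = 1260 ≡ 12, so v_4 = 12^{−1} = 12 (mod 13).
  i = 5 (α = 10): (10−2)(10−5)(10−3)(10−12) = 8·5·7·(−2) = −560 ≡ 12, so v_5 = 12^{−1} = 12 (mod 13).
  v = [11, 7, 10, 12, 12].
Step 2: syndromes of r = [7, 5, 1, 6, 2] (all sums mod 13).
  S_0 = Σ v_i r_i = 11·7 + 7·5 + 10·1 + 12·6 + 12·2 = 218 ≡ 10.
  S_1 = Σ v_i α_i r_i = 11·2·7 + 7·5·5 + 10·3·1 + 12·12·6 + 12·10·2 = 1463 ≡ 7.
  α_i^2 mod 13 = [4, 12, 9, 1, 9].
  S_2 = Σ v_i α_i^2 r_i = 11·4·7 + 7·12·5 + 10·9·1 + 12·1·6 + 12·9·2 = 1106 ≡ 1.
  S = (10, 7, 1) ≠ 0, so r is not a codeword (an error is present).
Step 3: locate the error. For a single error e at position i, S_ℓ = v_i·e·α_i^ℓ, so α_err = S_1/S_0.
  S_0^{−1} = 10^{−1} = 4 (mod 13), so α_err = 7·4 = 28 ≡ 2 = α_1. Error position i = 1.
  Consistency check: S_2/S_1 = 1·2 = 2 ≡ 2 = α_err ✓ (single-error assumption holds).
Step 4: error magnitude e = S_0/v_1 = S_0·∏_{j≠1}(α_1 − α_j) = 10·6 = 60 ≡ 8 (mod 13).
Step 5: correct position 1: c_1 = r_1 − e = 7 − 8 ≡ 12 (mod 13). Hence c = [12, 5, 1, 6, 2].
  Check: interpolating c through the α_i gives m(x) = 8 + 2·x (degree < 2) with m(α_i) = c_i for every i, so c is indeed a codeword.


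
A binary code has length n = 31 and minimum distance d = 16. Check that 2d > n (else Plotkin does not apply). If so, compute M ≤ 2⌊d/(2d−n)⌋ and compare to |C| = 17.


Plotkin bound M ≤ 32; given |C| = 17 ≤ bound (satisfied).

Check applicability: 2d = 32, n = 31.
2d − n = 1 > 0, so Plotkin applies.
Compute d/(2d−n) = 16/1 ≈ 16.0000.
⌊d/(2d−n)⌋ = 16.
Plotkin bound: M ≤ 2·16 = 32.
Given |C| = 17, check: satisfied.
This |C| is below the Plotkin bound.


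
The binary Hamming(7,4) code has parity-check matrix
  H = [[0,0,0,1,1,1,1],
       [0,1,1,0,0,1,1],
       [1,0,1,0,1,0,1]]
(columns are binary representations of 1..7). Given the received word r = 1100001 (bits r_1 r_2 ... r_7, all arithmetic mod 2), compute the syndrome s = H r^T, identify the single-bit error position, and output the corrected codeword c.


s = (1, 0, 0)^T, error position = 4, corrected codeword c = 1101001

Compute s = H r^T mod 2 one row at a time:
  s_1 = 0 + 0 + 0 + 1 = 1 ≡ 1 (mod 2).
  s_2 = 1 + 0 + 0 + 1 = 2 ≡ 0 (mod 2).
  s_3 = 1 + 0 + 0 + 1 = 2 ≡ 0 (mod 2).
s = (1, 0, 0)^T — this equals column 4 of H (binary 100), so error is at position 4.
Correct: flip bit 4 of r = 1100001 to get c = 1101001.


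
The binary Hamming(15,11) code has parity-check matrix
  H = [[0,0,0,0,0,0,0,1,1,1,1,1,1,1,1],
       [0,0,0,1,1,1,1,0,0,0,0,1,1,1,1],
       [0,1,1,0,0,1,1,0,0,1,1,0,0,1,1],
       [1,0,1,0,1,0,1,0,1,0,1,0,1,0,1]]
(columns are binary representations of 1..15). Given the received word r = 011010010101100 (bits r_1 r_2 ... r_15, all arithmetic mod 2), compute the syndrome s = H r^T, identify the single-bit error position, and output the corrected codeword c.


s = (0, 1, 1, 1)^T, error position = 7, corrected codeword c = 011010110101100

Compute s = H r^T mod 2 one row at a time:
  s_1 = 1 + 0 + 1 + 0 + 1 + 1 + 0 + 0 = 4 ≡ 0 (mod 2).
  s_2 = 0 + 1 + 0 + 0 + 1 + 1 + 0 + 0 = 3 ≡ 1 (mod 2).
  s_3 = 1 + 1 + 0 + 0 + 1 + 0 + 0 + 0 = 3 ≡ 1 (mod 2).
  s_4 = 0 + 1 + 1 + 0 + 0 + 0 + 1 + 0 = 3 ≡ 1 (mod 2).
s = (0, 1, 1, 1)^T — this equals column 7 of H (binary 0111), so error is at position 7.
Correct: flip bit 7 of r = 011010010101100 to get c = 011010110101100.


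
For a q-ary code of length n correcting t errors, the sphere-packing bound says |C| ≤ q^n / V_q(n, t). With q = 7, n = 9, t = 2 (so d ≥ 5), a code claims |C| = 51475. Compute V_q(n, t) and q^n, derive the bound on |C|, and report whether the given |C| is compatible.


V_q(n, t) = 1351, q^n = 40353607, Hamming bound = 29869, |C| = 51475 > bound (violated).

Step 1: Compute V_q(n, t) = Σ_{j=0}^2 C(n, j) (q−1)^j.
  j = 0: C(9,0)·(6)^0 = 1·1 = 1.
  j = 1: C(9,1)·(6)^1 = 9·6 = 54.
  j = 2: C(9,2)·(6)^2 = 36·36 = 1296.
  V_q(n, t) = 1 + 54 + 1296 = 1351.
Step 2: q^n = 7^9 = 40353607.
Step 3: Hamming bound ⌊q^n / V_q(n,t)⌋ = ⌊40353607/1351⌋ = 29869.
Step 4: Compare |C| = 51475 to 29869: violated.
The claimed |C| lies above the Hamming bound, so no 7-ary code of length 9 with d ≥ 5 can have 51475 codewords.


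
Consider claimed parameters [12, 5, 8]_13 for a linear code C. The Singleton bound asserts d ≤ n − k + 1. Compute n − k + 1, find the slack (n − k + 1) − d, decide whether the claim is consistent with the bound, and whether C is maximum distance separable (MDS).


Singleton RHS = n − k + 1 = 8, slack = 0, bound satisfied, MDS.

Singleton bound: d ≤ n − k + 1.
Here n = 12, k = 5, so n − k + 1 = 8.
Given d = 8, check d ≤ 8: YES.
Slack = (n − k + 1) − d = 0.
The code is MDS (slack = 0).
Description: the claimed parameters are [12, 5, 8]_13; such a code would be MDS (meets Singleton bound).


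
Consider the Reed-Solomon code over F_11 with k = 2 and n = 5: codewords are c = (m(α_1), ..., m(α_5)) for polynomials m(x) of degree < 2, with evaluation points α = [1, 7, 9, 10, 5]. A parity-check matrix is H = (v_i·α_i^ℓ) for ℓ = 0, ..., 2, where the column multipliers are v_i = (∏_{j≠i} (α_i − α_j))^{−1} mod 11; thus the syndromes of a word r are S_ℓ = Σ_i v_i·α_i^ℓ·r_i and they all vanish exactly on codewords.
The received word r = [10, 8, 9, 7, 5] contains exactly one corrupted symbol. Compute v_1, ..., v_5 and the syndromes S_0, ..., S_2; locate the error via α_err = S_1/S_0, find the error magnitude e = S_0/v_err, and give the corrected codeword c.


S = (10, 2, 7), error at position 3, error magnitude e = 9, c = [10, 8, 0, 7, 5].

Step 1: column multipliers v_i = (∏_{j≠i}(α_i − α_j))^{−1} mod 11.
  i = 1 (α = 1): (1−7)(1−9)(1−10)(1−5) = (−6)·(−8)·(−9)·(−4) = 1728 ≡ 1, so v_1 = 1^{−1} = 1 (mod 11).
  i = 2 (α = 7): (7−1)(7−9)(7−10)(7−5) = 6·(−2)·(−3)·2 = 72 ≡ 6, so v_2 = 6^{−1} = 2 (mod 11).
  i = 3 (α = 9): (9−1)(9−7)(9−10)(9−5) = 8·2·(−1)·4 = −64 ≡ 2, so v_3 = 2^{−1} = 6 (mod 11).
  i = 4 (α = 10): (10−1)(10−7)(10−9)(10−5) = 9·3·1·5 = 135 ≡ 3, so v_4 = 3^{−1} = 4 (mod 11).
  i = 5 (α = 5): (5−1)(5−7)(5−9)(5−10) = 4·(−2)·(−4)·(−5) = −160 ≡ 5, so v_5 = 5^{−1} = 9 (mod 11).
  v = [1, 2, 6, 4, 9].
Step 2: syndromes of r = [10, 8, 9, 7, 5] (all sums mod 11).
  S_0 = Σ v_i r_i = 1·10 + 2·8 + 6·9 + 4·7 + 9·5 = 153 ≡ 10.
  S_1 = Σ v_i α_i r_i = 1·1·10 + 2·7·8 + 6·9·9 + 4·10·7 + 9·5·5 = 1113 ≡ 2.
  α_i^2 mod 11 = [1, 5, 4, 1, 3].
  S_2 = Σ v_i α_i^2 r_i = 1·1·10 + 2·5·8 + 6·4·9 + 4·1·7 + 9·3·5 = 469 ≡ 7.
  S = (10, 2, 7) ≠ 0, so r is not a codeword (an error is present).
Step 3: locate the error. For a single error e at position i, S_ℓ = v_i·e·α_i^ℓ, so α_err = S_1/S_0.
  S_0^{−1} = 10^{−1} = 10 (mod 11), so α_err = 2·10 = 20 ≡ 9 = α_3. Error position i = 3.
  Consistency check: S_2/S_1 = 7·6 = 42 ≡ 9 = α_err ✓ (single-error assumption holds).
Step 4: error magnitude e = S_0/v_3 = S_0·∏_{j≠3}(α_3 − α_j) = 10·2 = 20 ≡ 9 (mod 11).
Step 5: correct position 3: c_3 = r_3 − e = 9 − 9 ≡ 0 (mod 11). Hence c = [10, 8, 0, 7, 5].
  Check: interpolating c through the α_i gives m(x) = 3 + 7·x (degree < 2) with m(α_i) = c_i for every i, so c is indeed a codeword.


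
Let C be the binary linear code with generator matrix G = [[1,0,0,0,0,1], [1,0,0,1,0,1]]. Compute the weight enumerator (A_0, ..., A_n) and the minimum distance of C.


Weight distribution: A_0 = 1, A_1 = 1, A_2 = 1, A_3 = 1. Minimum distance d = 1.

Enumerate all 2^2 = 4 messages m ∈ F_2^2.
For each, compute codeword c = mG in F_2^6, then tally its weight.
  m = 00 → c = 000000, weight = 0.
  m = 10 → c = 100001, weight = 2.
  m = 01 → c = 100101, weight = 3.
  m = 11 → c = 000100, weight = 1.
Tally weights:
  weight 0: 1 codewords.
  weight 1: 1 codewords.
  weight 2: 1 codewords.
  weight 3: 1 codewords.
Minimum distance d = smallest w > 0 with A_w > 0 = 1.
Sanity: Σ A_w = 4 = 2^2 = 4 ✓.


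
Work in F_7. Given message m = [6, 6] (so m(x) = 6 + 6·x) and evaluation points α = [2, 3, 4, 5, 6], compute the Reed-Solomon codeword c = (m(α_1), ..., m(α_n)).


c = [4, 3, 2, 1, 0]

Message polynomial: m(x) = 6 + 6·x (mod 7).
For each evaluation point α_i, compute m(α_i) mod 7:
  α_1 = 2: Horner steps 6 → 4, so m(2) = 4.
  α_2 = 3: Horner steps 6 → 3, so m(3) = 3.
  α_3 = 4: Horner steps 6 → 2, so m(4) = 2.
  α_4 = 5: Horner steps 6 → 1, so m(5) = 1.
  α_5 = 6: Horner steps 6 → 0, so m(6) = 0.
Codeword c = [4, 3, 2, 1, 0] ∈ F_7^5.


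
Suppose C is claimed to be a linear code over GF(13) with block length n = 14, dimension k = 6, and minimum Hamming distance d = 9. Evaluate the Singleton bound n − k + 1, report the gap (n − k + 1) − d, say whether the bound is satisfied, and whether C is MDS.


Singleton RHS = n − k + 1 = 9, slack = 0, bound satisfied, MDS.

Singleton bound: d ≤ n − k + 1.
Here n = 14, k = 6, so n − k + 1 = 9.
Given d = 9, check d ≤ 9: YES.
Slack = (n − k + 1) − d = 0.
The code is MDS (slack = 0).
Description: the claimed parameters are [14, 6, 9]_13; such a code would be MDS (meets Singleton bound).


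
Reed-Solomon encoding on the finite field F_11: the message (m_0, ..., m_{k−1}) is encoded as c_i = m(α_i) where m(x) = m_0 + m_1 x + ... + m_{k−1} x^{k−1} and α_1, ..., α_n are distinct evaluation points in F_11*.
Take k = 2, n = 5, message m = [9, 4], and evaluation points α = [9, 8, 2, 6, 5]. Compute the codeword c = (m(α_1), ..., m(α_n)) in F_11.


c = [1, 8, 6, 0, 7]

Message polynomial: m(x) = 9 + 4·x (mod 11).
For each evaluation point α_i, compute m(α_i) mod 11:
  α_1 = 9: Horner steps 4 → 1, so m(9) = 1.
  α_2 = 8: Horner steps 4 → 8, so m(8) = 8.
  α_3 = 2: Horner steps 4 → 6, so m(2) = 6.
  α_4 = 6: Horner steps 4 → 0, so m(6) = 0.
  α_5 = 5: Horner steps 4 → 7, so m(5) = 7.
Codeword c = [1, 8, 6, 0, 7] ∈ F_11^5.
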